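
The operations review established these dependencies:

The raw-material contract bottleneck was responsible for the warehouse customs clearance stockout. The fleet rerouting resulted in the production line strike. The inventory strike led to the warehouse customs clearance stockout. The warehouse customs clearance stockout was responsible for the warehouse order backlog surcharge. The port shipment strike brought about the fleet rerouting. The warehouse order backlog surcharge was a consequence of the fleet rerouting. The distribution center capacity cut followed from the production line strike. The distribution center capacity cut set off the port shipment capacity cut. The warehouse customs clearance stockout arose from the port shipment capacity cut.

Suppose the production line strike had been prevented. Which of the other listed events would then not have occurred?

the distribution center capacity cut, the port shipment capacity cut

Downstream of the production line strike: the distribution center capacity cut, the port shipment capacity cut, the warehouse customs clearance stockout, the warehouse order backlog surcharge.
Of those, still caused via another path: the warehouse customs clearance stockout, the warehouse order backlog surcharge.
The remainder have no surviving cause.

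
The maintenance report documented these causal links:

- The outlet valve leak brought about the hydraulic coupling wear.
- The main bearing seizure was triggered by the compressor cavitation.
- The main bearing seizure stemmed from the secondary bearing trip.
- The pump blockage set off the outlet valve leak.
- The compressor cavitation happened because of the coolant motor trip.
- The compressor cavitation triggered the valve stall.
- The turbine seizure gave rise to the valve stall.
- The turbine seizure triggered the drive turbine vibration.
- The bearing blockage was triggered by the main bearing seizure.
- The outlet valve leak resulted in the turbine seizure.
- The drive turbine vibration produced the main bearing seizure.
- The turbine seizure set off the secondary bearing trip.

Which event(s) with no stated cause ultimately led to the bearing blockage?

Tracing upstream from the bearing blockage: the bearing blockage ← the main bearing seizure ← the secondary bearing trip ← the turbine seizure ← the outlet valve leak ← the pump blockage.
A separate upstream branch: the bearing blockage ← the main bearing seizure ← the compressor cavitation ← the coolant motor trip.
Each of those chain origins has no stated cause.

the coolant motor trip, the pump blockage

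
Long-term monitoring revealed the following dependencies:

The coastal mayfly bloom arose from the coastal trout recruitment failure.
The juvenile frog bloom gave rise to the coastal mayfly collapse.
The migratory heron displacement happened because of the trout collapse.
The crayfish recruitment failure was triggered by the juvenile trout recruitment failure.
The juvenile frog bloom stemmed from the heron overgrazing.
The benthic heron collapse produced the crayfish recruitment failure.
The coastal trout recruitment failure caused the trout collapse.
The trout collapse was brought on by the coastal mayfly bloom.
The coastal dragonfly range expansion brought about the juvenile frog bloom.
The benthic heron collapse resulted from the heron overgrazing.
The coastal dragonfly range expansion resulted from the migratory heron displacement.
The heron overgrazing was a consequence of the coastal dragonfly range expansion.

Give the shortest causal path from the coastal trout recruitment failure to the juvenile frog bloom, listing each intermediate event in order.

the coastal trout recruitment failure → the trout collapse
the trout collapse → the migratory heron displacement
the migratory heron displacement → the coastal dragonfly range expansion
the coastal dragonfly range expansion → the juvenile frog bloom
Length: 4 steps.

the coastal trout recruitment failure → the trout collapse → the migratory heron displacement → the coastal dragonfly range expansion → the juvenile frog bloom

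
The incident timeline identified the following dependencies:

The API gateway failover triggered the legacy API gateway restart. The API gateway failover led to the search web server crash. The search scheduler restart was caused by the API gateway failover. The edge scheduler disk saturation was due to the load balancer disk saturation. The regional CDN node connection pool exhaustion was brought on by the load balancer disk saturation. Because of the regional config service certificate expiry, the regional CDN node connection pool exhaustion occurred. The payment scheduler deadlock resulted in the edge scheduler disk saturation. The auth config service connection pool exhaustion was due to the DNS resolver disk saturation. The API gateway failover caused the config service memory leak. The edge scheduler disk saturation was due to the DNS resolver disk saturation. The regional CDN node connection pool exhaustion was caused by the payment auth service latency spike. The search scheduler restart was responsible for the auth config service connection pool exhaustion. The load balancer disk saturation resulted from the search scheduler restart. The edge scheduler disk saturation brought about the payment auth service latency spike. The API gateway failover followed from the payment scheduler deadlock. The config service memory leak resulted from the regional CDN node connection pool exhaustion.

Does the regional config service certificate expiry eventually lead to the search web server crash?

No

The regional config service certificate expiry leads to the regional CDN node connection pool exhaustion, the config service memory leak; the search web server crash is not among them.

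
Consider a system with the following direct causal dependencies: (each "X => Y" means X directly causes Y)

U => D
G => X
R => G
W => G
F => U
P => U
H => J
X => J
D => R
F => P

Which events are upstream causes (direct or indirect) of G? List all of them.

D, F, P, R, U, W

Immediate causes of G: W, R.
Further upstream: F, P, U, D.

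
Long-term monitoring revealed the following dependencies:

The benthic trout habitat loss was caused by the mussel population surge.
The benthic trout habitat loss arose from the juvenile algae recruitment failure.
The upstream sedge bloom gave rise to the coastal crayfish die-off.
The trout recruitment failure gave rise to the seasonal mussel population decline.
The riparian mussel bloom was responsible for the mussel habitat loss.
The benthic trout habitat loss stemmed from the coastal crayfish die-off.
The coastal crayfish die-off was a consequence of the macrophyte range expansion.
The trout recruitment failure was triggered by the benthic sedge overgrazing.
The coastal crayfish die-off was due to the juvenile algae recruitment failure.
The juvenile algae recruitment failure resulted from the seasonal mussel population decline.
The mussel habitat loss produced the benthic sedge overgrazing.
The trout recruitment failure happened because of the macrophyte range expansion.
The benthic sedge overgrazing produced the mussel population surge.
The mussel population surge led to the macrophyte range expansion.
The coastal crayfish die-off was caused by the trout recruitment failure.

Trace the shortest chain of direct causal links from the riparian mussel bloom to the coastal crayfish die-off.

the riparian mussel bloom → the mussel habitat loss
the mussel habitat loss → the benthic sedge overgrazing
the benthic sedge overgrazing → the trout recruitment failure
the trout recruitment failure → the coastal crayfish die-off
Length: 4 steps.

the riparian mussel bloom → the mussel habitat loss → the benthic sedge overgrazing → the trout recruitment failure → the coastal crayfish die-off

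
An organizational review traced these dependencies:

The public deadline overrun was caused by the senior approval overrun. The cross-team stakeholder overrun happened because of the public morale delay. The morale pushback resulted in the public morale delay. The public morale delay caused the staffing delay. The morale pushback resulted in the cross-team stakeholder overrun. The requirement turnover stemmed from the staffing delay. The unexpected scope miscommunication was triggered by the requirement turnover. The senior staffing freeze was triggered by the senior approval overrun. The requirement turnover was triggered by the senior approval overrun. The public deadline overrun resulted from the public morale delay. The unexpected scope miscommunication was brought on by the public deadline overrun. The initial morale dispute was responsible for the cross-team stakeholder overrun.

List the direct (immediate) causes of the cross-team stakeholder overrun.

the initial morale dispute, the morale pushback, the public morale delay

the initial morale dispute, the morale pushback, the public morale delay → the cross-team stakeholder overrun with nothing further upstream stated.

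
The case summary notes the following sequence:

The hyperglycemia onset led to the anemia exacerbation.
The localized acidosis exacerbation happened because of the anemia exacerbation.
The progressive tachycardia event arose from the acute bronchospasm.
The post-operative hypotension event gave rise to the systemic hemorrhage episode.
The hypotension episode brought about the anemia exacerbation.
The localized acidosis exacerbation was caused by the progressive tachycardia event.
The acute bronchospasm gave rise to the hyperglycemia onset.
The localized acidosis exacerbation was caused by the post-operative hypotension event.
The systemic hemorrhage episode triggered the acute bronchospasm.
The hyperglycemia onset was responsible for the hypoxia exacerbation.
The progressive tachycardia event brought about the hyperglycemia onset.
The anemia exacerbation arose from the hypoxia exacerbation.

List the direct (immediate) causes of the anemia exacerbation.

Upstream contributors include the post-operative hypotension event, the systemic hemorrhage episode, the acute bronchospasm, the progressive tachycardia event, but only the hyperglycemia onset, the hypotension episode, the hypoxia exacerbation feed directly into the anemia exacerbation.

the hyperglycemia onset, the hypotension episode, the hypoxia exacerbation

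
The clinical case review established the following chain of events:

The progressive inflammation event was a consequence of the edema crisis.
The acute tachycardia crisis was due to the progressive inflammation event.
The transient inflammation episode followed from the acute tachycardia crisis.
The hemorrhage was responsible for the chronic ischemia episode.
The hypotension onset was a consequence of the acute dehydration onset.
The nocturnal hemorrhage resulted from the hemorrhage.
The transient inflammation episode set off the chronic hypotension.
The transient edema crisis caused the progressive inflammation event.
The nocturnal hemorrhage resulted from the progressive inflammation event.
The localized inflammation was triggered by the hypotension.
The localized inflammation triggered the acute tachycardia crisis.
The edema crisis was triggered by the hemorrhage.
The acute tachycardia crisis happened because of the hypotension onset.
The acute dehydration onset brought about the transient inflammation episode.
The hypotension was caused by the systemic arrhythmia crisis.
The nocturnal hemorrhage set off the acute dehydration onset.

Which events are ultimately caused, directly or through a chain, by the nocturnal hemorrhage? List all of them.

the acute dehydration onset, the acute tachycardia crisis, the chronic hypotension, the hypotension onset, the transient inflammation episode

Direct effects: the acute dehydration onset.
2 steps out: the hypotension onset, the transient inflammation episode.
3 steps out: the acute tachycardia crisis, the chronic hypotension.
Not reachable from it: the transient edema crisis, the hemorrhage, the systemic arrhythmia crisis, the edema crisis, the hypotension, the progressive inflammation event, the chronic ischemia episode, the localized inflammation.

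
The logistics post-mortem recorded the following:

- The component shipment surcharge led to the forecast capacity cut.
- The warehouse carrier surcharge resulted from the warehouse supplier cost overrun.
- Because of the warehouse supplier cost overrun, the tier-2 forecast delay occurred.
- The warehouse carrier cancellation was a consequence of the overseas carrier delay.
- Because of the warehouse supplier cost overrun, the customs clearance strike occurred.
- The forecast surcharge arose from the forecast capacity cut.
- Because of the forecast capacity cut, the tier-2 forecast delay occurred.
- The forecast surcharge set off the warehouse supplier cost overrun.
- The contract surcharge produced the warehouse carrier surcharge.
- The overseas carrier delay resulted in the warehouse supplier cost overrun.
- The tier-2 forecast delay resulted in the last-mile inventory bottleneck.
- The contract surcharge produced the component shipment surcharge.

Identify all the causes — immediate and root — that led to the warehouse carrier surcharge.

the component shipment surcharge, the contract surcharge, the forecast capacity cut, the forecast surcharge, the overseas carrier delay, the warehouse supplier cost overrun

Immediate causes of the warehouse carrier surcharge: the contract surcharge, the warehouse supplier cost overrun.
Further upstream: the component shipment surcharge, the overseas carrier delay, the forecast capacity cut, the forecast surcharge.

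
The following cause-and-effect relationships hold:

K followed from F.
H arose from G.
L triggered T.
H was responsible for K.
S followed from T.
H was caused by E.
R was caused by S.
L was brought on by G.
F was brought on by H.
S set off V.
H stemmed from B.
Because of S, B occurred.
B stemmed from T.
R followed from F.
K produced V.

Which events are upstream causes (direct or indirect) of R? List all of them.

B, E, F, G, H, L, S, T

Immediate causes of R: S, F.
Further upstream: G, L, T, E, B, H.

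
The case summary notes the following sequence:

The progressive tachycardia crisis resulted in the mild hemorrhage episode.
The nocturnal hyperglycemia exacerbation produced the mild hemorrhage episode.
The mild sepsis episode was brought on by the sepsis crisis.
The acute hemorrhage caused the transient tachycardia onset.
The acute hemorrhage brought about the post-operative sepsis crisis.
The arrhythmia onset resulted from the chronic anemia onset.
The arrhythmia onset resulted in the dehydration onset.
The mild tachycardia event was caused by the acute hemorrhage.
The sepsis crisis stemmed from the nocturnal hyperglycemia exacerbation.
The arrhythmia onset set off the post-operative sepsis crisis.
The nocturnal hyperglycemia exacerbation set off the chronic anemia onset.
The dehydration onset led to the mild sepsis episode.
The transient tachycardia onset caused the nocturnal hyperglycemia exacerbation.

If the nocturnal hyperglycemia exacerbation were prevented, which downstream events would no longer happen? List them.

Downstream of the nocturnal hyperglycemia exacerbation: the mild hemorrhage episode, the sepsis crisis, the chronic anemia onset, the arrhythmia onset, the dehydration onset, the post-operative sepsis crisis, the mild sepsis episode.
Of those, still caused via another path: the mild hemorrhage episode, the post-operative sepsis crisis.
The remainder have no surviving cause.

the arrhythmia onset, the chronic anemia onset, the dehydration onset, the mild sepsis episode, the sepsis crisis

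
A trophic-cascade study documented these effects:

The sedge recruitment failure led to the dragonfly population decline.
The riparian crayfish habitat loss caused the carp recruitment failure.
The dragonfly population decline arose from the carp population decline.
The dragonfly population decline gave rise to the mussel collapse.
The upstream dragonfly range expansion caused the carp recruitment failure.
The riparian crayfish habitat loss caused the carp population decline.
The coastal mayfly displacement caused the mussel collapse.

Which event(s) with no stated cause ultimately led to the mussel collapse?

Tracing upstream from the mussel collapse: the mussel collapse ← the dragonfly population decline ← the carp population decline ← the riparian crayfish habitat loss.
A separate upstream branch: the mussel collapse ← the coastal mayfly displacement.
A separate upstream branch: the mussel collapse ← the dragonfly population decline ← the sedge recruitment failure.
Each of those chain origins has no stated cause.

the coastal mayfly displacement, the riparian crayfish habitat loss, the sedge recruitment failure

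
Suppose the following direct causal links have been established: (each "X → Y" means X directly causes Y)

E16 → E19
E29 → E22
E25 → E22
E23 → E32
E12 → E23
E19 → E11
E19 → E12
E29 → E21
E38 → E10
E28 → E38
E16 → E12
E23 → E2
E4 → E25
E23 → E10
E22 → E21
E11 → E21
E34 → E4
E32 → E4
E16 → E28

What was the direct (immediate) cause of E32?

E23

Upstream contributors include E16, E19, E12, but only E23 feeds directly into E32.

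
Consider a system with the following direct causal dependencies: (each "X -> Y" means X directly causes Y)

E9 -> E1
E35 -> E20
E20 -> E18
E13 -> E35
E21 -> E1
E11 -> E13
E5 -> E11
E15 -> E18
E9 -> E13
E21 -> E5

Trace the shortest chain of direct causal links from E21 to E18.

E21 → E5
E5 → E11
E11 → E13
E13 → E35
E35 → E20
E20 → E18
Length: 6 steps.

E21 → E5 → E11 → E13 → E35 → E20 → E18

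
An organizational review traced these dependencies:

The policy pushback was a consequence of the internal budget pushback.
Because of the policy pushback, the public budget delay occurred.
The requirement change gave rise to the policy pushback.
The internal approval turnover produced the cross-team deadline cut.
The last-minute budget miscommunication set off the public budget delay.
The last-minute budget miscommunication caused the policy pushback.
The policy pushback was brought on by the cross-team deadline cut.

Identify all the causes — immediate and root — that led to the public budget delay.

the cross-team deadline cut, the internal approval turnover, the internal budget pushback, the last-minute budget miscommunication, the policy pushback, the requirement change

Immediate causes of the public budget delay: the last-minute budget miscommunication, the policy pushback.
Further upstream: the internal budget pushback, the internal approval turnover, the requirement change, the cross-team deadline cut.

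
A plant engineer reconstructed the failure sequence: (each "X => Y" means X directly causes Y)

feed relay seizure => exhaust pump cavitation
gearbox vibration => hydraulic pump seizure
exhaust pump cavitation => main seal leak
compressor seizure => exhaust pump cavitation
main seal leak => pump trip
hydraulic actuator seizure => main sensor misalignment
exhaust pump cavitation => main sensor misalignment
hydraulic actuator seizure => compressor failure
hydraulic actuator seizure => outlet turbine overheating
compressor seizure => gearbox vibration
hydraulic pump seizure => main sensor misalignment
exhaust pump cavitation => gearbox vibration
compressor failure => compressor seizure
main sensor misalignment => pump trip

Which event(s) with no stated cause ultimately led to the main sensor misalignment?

Tracing upstream from the main sensor misalignment: the main sensor misalignment ← the hydraulic actuator seizure.
A separate upstream branch: the main sensor misalignment ← the exhaust pump cavitation ← the feed relay seizure.
Each of those chain origins has no stated cause.

the feed relay seizure, the hydraulic actuator seizure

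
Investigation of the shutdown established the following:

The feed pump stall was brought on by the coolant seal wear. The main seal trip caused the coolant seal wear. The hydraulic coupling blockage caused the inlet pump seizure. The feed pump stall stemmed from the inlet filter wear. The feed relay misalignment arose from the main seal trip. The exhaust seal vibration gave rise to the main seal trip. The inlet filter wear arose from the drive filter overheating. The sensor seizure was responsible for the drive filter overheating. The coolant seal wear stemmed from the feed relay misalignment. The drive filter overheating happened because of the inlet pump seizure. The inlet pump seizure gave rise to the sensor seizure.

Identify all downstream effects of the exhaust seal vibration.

Direct effects: the main seal trip.
2 steps out: the feed relay misalignment, the coolant seal wear.
3 steps out: the feed pump stall.
Not reachable from it: the hydraulic coupling blockage, the inlet pump seizure, the sensor seizure, the drive filter overheating, the inlet filter wear.

the coolant seal wear, the feed pump stall, the feed relay misalignment, the main seal trip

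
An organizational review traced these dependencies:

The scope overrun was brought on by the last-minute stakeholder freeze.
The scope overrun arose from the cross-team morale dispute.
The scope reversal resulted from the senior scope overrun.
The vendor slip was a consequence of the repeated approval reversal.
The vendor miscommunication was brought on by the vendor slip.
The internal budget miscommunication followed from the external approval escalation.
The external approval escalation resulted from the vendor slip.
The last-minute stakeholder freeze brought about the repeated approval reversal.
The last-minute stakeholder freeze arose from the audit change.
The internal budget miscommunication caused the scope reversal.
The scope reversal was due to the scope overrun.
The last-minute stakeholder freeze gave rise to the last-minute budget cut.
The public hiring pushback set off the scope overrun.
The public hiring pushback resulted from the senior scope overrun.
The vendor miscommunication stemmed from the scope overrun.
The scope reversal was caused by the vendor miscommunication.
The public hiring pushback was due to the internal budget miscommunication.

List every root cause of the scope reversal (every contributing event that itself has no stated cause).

Tracing upstream from the scope reversal: the scope reversal ← the scope overrun ← the last-minute stakeholder freeze ← the audit change.
A separate upstream branch: the scope reversal ← the scope overrun ← the cross-team morale dispute.
A separate upstream branch: the scope reversal ← the senior scope overrun.
Each of those chain origins has no stated cause.

the audit change, the cross-team morale dispute, the senior scope overrun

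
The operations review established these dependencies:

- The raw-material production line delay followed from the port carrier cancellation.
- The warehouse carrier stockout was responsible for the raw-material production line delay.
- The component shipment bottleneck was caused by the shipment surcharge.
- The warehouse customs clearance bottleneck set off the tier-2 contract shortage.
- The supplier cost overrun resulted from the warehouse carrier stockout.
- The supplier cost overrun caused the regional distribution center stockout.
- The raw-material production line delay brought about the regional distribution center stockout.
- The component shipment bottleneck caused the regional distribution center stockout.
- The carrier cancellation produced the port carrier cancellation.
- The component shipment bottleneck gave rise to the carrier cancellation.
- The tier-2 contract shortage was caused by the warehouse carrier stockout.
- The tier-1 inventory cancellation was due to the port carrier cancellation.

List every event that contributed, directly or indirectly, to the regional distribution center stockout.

the carrier cancellation, the component shipment bottleneck, the port carrier cancellation, the raw-material production line delay, the shipment surcharge, the supplier cost overrun, the warehouse carrier stockout

Immediate causes of the regional distribution center stockout: the component shipment bottleneck, the raw-material production line delay, the supplier cost overrun.
Further upstream: the shipment surcharge, the warehouse carrier stockout, the carrier cancellation, the port carrier cancellation.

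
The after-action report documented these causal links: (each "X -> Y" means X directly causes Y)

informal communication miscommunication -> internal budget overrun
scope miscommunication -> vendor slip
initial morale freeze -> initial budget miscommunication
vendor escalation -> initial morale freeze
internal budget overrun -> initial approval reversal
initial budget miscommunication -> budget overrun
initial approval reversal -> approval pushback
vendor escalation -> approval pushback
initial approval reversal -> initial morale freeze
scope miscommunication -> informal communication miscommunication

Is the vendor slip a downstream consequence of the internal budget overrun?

The internal budget overrun leads to the initial approval reversal, the approval pushback, the initial morale freeze, the initial budget miscommunication, the budget overrun; the vendor slip is not among them.

No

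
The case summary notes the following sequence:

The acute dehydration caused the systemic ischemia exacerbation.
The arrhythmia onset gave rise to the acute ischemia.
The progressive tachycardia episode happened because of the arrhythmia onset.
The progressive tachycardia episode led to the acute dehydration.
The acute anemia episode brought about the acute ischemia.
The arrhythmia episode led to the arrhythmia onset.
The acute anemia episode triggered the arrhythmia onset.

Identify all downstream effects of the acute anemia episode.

Direct effects: the arrhythmia onset, the acute ischemia.
2 steps out: the progressive tachycardia episode.
3 steps out: the acute dehydration.
4 steps out: the systemic ischemia exacerbation.
Not reachable from it: the arrhythmia episode.

the acute dehydration, the acute ischemia, the arrhythmia onset, the progressive tachycardia episode, the systemic ischemia exacerbation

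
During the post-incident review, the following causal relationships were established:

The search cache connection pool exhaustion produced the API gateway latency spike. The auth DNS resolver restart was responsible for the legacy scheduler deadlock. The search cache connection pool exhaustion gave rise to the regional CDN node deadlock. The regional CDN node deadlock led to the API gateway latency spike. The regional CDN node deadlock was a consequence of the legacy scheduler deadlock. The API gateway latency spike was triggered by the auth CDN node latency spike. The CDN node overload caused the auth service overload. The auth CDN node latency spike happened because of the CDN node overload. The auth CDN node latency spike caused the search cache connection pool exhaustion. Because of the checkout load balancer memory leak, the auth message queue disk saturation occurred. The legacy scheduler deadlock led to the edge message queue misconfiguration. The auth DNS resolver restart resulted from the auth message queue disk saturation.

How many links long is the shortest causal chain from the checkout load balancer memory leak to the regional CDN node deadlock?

Shortest chain: the checkout load balancer memory leak → the auth message queue disk saturation → the auth DNS resolver restart → the legacy scheduler deadlock → the regional CDN node deadlock.

4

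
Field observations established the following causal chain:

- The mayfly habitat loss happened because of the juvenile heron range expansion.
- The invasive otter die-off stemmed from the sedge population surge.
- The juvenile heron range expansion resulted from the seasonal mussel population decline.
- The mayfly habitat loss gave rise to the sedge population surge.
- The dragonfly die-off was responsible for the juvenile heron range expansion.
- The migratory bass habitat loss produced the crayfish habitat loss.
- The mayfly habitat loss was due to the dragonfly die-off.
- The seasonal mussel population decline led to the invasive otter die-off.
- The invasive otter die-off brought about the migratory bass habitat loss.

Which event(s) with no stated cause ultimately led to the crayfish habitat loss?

the dragonfly die-off, the seasonal mussel population decline

Tracing upstream from the crayfish habitat loss: the crayfish habitat loss ← the migratory bass habitat loss ← the invasive otter die-off ← the seasonal mussel population decline.
A separate upstream branch: the crayfish habitat loss ← the migratory bass habitat loss ← the invasive otter die-off ← the sedge population surge ← the mayfly habitat loss ← the dragonfly die-off.
Each of those chain origins has no stated cause.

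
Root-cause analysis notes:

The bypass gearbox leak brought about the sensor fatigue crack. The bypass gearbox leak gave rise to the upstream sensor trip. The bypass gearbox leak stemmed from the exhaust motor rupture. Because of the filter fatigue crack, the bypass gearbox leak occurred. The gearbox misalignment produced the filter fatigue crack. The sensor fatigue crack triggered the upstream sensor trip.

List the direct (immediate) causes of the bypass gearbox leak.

the exhaust motor rupture, the filter fatigue crack

Upstream contributors include the gearbox misalignment, but only the exhaust motor rupture, the filter fatigue crack feed directly into the bypass gearbox leak.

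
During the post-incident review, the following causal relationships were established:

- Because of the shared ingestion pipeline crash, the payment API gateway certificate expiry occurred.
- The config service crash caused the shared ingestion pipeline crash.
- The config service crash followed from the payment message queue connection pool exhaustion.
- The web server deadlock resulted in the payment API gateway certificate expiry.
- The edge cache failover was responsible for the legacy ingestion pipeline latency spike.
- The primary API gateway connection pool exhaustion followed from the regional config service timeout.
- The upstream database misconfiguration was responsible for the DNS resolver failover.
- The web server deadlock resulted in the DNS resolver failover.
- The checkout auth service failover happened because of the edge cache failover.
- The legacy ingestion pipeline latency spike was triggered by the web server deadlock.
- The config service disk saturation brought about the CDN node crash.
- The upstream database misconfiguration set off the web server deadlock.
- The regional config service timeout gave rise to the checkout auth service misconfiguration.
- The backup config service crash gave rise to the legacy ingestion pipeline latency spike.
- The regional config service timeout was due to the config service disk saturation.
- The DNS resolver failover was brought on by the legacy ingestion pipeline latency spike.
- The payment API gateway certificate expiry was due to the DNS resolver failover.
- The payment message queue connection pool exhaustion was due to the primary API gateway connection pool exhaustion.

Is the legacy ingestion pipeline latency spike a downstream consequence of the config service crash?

No

The config service crash leads to the shared ingestion pipeline crash, the payment API gateway certificate expiry; the legacy ingestion pipeline latency spike is not among them.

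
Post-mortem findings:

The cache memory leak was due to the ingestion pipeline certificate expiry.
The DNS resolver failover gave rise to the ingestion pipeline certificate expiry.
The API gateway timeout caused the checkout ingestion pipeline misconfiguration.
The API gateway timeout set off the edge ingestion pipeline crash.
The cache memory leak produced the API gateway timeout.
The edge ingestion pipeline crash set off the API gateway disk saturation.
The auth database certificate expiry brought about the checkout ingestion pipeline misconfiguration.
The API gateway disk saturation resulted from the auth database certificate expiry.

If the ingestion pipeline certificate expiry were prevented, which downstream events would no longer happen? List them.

Downstream of the ingestion pipeline certificate expiry: the cache memory leak, the API gateway timeout, the checkout ingestion pipeline misconfiguration, the edge ingestion pipeline crash, the API gateway disk saturation.
Of those, still caused via another path: the checkout ingestion pipeline misconfiguration, the API gateway disk saturation.
The remainder have no surviving cause.

the API gateway timeout, the cache memory leak, the edge ingestion pipeline crash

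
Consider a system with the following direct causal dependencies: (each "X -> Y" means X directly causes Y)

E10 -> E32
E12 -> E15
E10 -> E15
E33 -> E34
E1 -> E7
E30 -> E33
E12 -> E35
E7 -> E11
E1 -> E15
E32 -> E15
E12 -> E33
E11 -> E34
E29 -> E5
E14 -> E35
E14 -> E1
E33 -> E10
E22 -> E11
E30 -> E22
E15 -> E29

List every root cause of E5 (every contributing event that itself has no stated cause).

Tracing upstream from E5: E5 ← E29 ← E15 ← E1 ← E14.
A separate upstream branch: E5 ← E29 ← E15 ← E10 ← E33 ← E30.
A separate upstream branch: E5 ← E29 ← E15 ← E12.
Each of those chain origins has no stated cause.

E12, E14, E30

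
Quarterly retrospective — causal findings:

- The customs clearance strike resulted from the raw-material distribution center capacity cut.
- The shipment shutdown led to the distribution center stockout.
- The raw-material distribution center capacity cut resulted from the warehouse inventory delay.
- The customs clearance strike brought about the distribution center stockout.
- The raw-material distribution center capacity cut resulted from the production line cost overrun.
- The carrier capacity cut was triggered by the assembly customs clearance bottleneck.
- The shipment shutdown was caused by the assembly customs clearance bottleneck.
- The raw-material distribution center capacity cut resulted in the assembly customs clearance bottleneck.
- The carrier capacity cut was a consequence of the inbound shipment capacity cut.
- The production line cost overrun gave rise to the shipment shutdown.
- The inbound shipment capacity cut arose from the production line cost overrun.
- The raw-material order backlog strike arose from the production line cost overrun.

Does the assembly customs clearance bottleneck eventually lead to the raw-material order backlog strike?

The assembly customs clearance bottleneck leads to the shipment shutdown, the distribution center stockout, the carrier capacity cut; the raw-material order backlog strike is not among them.

No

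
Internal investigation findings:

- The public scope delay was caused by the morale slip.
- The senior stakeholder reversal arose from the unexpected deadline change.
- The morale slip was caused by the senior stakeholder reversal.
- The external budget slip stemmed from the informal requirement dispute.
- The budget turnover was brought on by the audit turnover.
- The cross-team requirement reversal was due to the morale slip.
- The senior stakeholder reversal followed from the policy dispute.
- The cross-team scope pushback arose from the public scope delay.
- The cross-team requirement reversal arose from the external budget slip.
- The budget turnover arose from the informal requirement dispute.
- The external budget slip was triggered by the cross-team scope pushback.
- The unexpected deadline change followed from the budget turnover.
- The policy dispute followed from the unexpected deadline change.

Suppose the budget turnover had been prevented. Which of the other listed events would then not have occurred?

Downstream of the budget turnover: the unexpected deadline change, the policy dispute, the senior stakeholder reversal, the morale slip, the public scope delay, the cross-team scope pushback, the external budget slip, the cross-team requirement reversal.
Of those, still caused via another path: the external budget slip, the cross-team requirement reversal.
The remainder have no surviving cause.

the cross-team scope pushback, the morale slip, the policy dispute, the public scope delay, the senior stakeholder reversal, the unexpected deadline change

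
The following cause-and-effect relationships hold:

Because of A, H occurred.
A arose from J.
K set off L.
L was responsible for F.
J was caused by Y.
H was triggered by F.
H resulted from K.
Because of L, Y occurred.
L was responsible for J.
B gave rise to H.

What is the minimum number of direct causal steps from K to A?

3

Shortest chain: K → L → J → A.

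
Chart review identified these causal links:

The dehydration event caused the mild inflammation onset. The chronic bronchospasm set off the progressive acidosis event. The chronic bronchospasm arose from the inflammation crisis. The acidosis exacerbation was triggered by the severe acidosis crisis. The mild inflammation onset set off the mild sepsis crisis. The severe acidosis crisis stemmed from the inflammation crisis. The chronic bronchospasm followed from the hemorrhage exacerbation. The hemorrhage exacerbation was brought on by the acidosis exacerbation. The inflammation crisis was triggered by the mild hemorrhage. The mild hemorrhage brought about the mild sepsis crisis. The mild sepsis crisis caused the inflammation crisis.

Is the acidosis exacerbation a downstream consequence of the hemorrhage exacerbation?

The hemorrhage exacerbation leads to the chronic bronchospasm, the progressive acidosis event; the acidosis exacerbation is not among them.

No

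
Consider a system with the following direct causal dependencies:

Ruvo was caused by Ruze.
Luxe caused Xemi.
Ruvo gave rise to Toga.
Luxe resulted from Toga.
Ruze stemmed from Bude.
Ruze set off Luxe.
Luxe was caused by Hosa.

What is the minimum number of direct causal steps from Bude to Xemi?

3

Shortest chain: Bude → Ruze → Luxe → Xemi.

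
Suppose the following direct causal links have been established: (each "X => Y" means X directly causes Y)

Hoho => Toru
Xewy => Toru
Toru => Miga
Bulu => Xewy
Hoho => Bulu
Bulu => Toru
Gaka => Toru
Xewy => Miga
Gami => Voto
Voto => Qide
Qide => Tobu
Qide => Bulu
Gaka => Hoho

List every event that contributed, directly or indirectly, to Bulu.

Immediate causes of Bulu: Qide, Hoho.
Further upstream: Gami, Voto, Gaka.

Gaka, Gami, Hoho, Qide, Voto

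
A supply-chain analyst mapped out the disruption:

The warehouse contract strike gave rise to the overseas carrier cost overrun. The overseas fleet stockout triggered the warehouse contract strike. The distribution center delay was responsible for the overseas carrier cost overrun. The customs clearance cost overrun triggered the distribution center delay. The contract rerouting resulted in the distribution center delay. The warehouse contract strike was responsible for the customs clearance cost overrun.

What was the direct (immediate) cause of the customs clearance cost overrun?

Upstream contributors include the overseas fleet stockout, but only the warehouse contract strike feeds directly into the customs clearance cost overrun.

the warehouse contract strike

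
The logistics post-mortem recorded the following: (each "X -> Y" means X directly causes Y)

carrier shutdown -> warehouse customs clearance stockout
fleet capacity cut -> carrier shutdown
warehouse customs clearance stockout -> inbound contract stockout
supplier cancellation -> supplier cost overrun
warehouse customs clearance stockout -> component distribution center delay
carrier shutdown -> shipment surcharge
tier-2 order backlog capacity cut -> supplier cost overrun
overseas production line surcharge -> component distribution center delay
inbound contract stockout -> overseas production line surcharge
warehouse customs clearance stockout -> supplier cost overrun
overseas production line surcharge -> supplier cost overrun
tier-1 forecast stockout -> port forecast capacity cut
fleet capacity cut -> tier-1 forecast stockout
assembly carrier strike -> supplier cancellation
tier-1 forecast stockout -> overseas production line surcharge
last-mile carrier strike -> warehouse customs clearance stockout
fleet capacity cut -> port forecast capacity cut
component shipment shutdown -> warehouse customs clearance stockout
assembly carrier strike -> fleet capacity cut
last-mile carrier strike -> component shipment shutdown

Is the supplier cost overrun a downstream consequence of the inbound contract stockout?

There is a causal chain: the inbound contract stockout → the overseas production line surcharge → the supplier cost overrun.

Yes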